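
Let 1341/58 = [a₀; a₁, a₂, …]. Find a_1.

1341 = 23·58 + 7   →  a_0 = 23
58 = 8·7 + 2   →  a_1 = 8

8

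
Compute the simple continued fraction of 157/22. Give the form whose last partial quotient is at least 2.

157 = 7×22 + 3
22 = 7×3 + 1
3 = 3×1 + 0  (stop)
So 157/22 = [7; 7, 3].

[7; 7, 3]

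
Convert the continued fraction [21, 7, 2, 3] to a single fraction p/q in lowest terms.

Using pₖ = aₖpₖ₋₁ + pₖ₋₂ and qₖ = aₖqₖ₋₁ + qₖ₋₂:
  k=0: a=21, p=21, q=1
  k=1: a=7, p=148, q=7
  k=2: a=2, p=317, q=15
  k=3: a=3, p=1099, q=52

1099/52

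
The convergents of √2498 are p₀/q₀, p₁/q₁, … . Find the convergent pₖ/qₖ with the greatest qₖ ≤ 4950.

√2498 = [49; 1, 48, 1, 98, …] (period length 4).
Convergents:
  p_0/q_0 = 49/1
  p_1/q_1 = 50/1
  p_2/q_2 = 2449/49
  p_3/q_3 = 2499/50
  p_4/q_4 = 247351/4949
  p_5/q_5 = 249850/4999
q_4 = 4949 ≤ 4950 < 4999 = q_5, so the answer is 247351/4949.

247351/4949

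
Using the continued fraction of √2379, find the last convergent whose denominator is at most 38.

1512/31

√2379 = [48; 1, 3, 2, 3, 1, 96, …] (period length 6).
Convergents:
  p_0/q_0 = 48/1
  p_1/q_1 = 49/1
  p_2/q_2 = 195/4
  p_3/q_3 = 439/9
  p_4/q_4 = 1512/31
  p_5/q_5 = 1951/40
q_4 = 31 ≤ 38 < 40 = q_5, so the answer is 1512/31.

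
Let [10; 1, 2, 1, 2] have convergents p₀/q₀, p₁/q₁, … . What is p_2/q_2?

32/3

Using pₖ = aₖpₖ₋₁ + pₖ₋₂, qₖ = aₖqₖ₋₁ + qₖ₋₂ (with p₋₁=1, p₋₂=0, q₋₁=0, q₋₂=1):
  k=0: a=10, p=10, q=1
  k=1: a=1, p=11, q=1
  k=2: a=2, p=32, q=3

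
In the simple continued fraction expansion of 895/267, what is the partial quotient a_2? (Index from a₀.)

1

895 = 3·267 + 94   →  a_0 = 3
267 = 2·94 + 79   →  a_1 = 2
94 = 1·79 + 15   →  a_2 = 1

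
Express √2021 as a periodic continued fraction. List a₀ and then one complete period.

a₀ = ⌊√2021⌋ = 44.
With m₀=0, d₀=1 and mₖ₊₁ = dₖaₖ − mₖ, dₖ₊₁ = (n − mₖ₊₁²)/dₖ, aₖ₊₁ = ⌊(a₀+mₖ₊₁)/dₖ₊₁⌋:
  k=1: m=44, d=85, a=1
  k=2: m=41, d=4, a=21
  k=3: m=43, d=43, a=2
  k=4: m=43, d=4, a=21
  k=5: m=41, d=85, a=1
  k=6: m=44, d=1, a=88
d=1 and a=2a₀=88 at k=6, so the next step gives (m, d) = (44, 85) again — its k=1 value — and the period has length 6.

[44; 1, 21, 2, 21, 1, 88]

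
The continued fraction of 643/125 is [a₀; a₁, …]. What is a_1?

643 = 5·125 + 18   →  a_0 = 5
125 = 6·18 + 17   →  a_1 = 6

6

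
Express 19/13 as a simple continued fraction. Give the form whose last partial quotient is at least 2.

19 = 1*13 + 6
13 = 2*6 + 1
6 = 6*1 + 0  (stop)
So 19/13 = [1; 2, 6].

[1; 2, 6]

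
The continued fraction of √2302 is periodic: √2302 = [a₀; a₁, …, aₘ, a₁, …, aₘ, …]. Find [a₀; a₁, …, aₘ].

[47; 1, 46, 1, 94]

a₀ = ⌊√2302⌋ = 47.
With m₀=0, d₀=1 and mₖ₊₁ = dₖaₖ − mₖ, dₖ₊₁ = (n − mₖ₊₁²)/dₖ, aₖ₊₁ = ⌊(a₀+mₖ₊₁)/dₖ₊₁⌋:
  k=1: m=47, d=93, a=1
  k=2: m=46, d=2, a=46
  k=3: m=46, d=93, a=1
  k=4: m=47, d=1, a=94
d=1 and a=2a₀=94 at k=4, so the next step gives (m, d) = (47, 93) again — its k=1 value — and the period has length 4.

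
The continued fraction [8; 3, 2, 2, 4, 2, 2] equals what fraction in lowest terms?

3392/409

Fold from the inside: start with 2/1.
  2 + 1/2 = 5/2
  4 + 2/5 = 22/5
  2 + 5/22 = 49/22
  2 + 22/49 = 120/49
  3 + 49/120 = 409/120
  8 + 120/409 = 3392/409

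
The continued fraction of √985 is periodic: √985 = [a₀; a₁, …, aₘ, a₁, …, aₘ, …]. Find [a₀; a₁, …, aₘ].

[31; 2, 1, 1, 2, 62]

a₀ = ⌊√985⌋ = 31.
With m₀=0, d₀=1 and mₖ₊₁ = dₖaₖ − mₖ, dₖ₊₁ = (n − mₖ₊₁²)/dₖ, aₖ₊₁ = ⌊(a₀+mₖ₊₁)/dₖ₊₁⌋:
  k=1: m=31, d=24, a=2
  k=2: m=17, d=29, a=1
  k=3: m=12, d=29, a=1
  k=4: m=17, d=24, a=2
  k=5: m=31, d=1, a=62
d=1 and a=2a₀=62 at k=5, so the next step gives (m, d) = (31, 24) again — its k=1 value — and the period has length 5.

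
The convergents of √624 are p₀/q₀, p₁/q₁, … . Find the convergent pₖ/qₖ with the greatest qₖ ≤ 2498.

√624 = [24; 1, 48, …] (period length 2).
Convergents:
  p_0/q_0 = 24/1
  p_1/q_1 = 25/1
  p_2/q_2 = 1224/49
  p_3/q_3 = 1249/50
  p_4/q_4 = 61176/2449
  p_5/q_5 = 62425/2499
q_4 = 2449 ≤ 2498 < 2499 = q_5, so the answer is 61176/2449.

61176/2449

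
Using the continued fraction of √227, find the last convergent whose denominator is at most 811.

6795/451

√227 = [15; 15, 30, …] (period length 2).
Convergents:
  p_0/q_0 = 15/1
  p_1/q_1 = 226/15
  p_2/q_2 = 6795/451
  p_3/q_3 = 102151/6780
q_2 = 451 ≤ 811 < 6780 = q_3, so the answer is 6795/451.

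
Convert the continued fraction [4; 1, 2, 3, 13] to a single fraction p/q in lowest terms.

625/133

Using pₖ = aₖpₖ₋₁ + pₖ₋₂ and qₖ = aₖqₖ₋₁ + qₖ₋₂:
  k=0: a=4, p=4, q=1
  k=1: a=1, p=5, q=1
  k=2: a=2, p=14, q=3
  k=3: a=3, p=47, q=10
  k=4: a=13, p=625, q=133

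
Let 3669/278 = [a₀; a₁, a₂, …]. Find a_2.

18

3669 = 13·278 + 55   →  a_0 = 13
278 = 5·55 + 3   →  a_1 = 5
55 = 18·3 + 1   →  a_2 = 18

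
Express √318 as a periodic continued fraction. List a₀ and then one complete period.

[17; 1, 4, 1, 34]

a₀ = ⌊√318⌋ = 17.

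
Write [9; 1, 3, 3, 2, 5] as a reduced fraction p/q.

1592/163

Fold from the inside: start with 5/1.
  2 + 1/5 = 11/5
  3 + 5/11 = 38/11
  3 + 11/38 = 125/38
  1 + 38/125 = 163/125
  9 + 125/163 = 1592/163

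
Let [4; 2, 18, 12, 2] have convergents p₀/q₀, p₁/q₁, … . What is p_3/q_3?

Using pₖ = aₖpₖ₋₁ + pₖ₋₂, qₖ = aₖqₖ₋₁ + qₖ₋₂ (with p₋₁=1, p₋₂=0, q₋₁=0, q₋₂=1):
  k=0: a=4, p=4, q=1
  k=1: a=2, p=9, q=2
  k=2: a=18, p=166, q=37
  k=3: a=12, p=2001, q=446

2001/446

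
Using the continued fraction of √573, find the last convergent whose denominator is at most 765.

17977/751

√573 = [23; 1, 14, 1, 46, …] (period length 4).
Convergents:
  p_0/q_0 = 23/1
  p_1/q_1 = 24/1
  p_2/q_2 = 359/15
  p_3/q_3 = 383/16
  p_4/q_4 = 17977/751
  p_5/q_5 = 18360/767
q_4 = 751 ≤ 765 < 767 = q_5, so the answer is 17977/751.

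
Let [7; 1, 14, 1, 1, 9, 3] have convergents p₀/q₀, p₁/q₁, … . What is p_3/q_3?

Using pₖ = aₖpₖ₋₁ + pₖ₋₂, qₖ = aₖqₖ₋₁ + qₖ₋₂ (with p₋₁=1, p₋₂=0, q₋₁=0, q₋₂=1):
  k=0: a=7, p=7, q=1
  k=1: a=1, p=8, q=1
  k=2: a=14, p=119, q=15
  k=3: a=1, p=127, q=16

127/16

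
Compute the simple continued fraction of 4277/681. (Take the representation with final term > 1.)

4277 = 6×681 + 191
681 = 3×191 + 108
191 = 1×108 + 83
108 = 1×83 + 25
83 = 3×25 + 8
25 = 3×8 + 1
8 = 8×1 + 0  (stop)
So 4277/681 = [6; 3, 1, 1, 3, 3, 8].

[6; 3, 1, 1, 3, 3, 8]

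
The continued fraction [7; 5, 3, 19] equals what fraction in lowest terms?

2221/309

Using pₖ = aₖpₖ₋₁ + pₖ₋₂ and qₖ = aₖqₖ₋₁ + qₖ₋₂:
  k=0: a=7, p=7, q=1
  k=1: a=5, p=36, q=5
  k=2: a=3, p=115, q=16
  k=3: a=19, p=2221, q=309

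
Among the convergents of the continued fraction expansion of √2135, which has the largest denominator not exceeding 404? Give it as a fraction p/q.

√2135 = [46; 4, 1, 5, 1, 4, 92, …] (period length 6).
Convergents:
  p_0/q_0 = 46/1
  p_1/q_1 = 185/4
  p_2/q_2 = 231/5
  p_3/q_3 = 1340/29
  p_4/q_4 = 1571/34
  p_5/q_5 = 7624/165
  p_6/q_6 = 702979/15214
q_5 = 165 ≤ 404 < 15214 = q_6, so the answer is 7624/165.

7624/165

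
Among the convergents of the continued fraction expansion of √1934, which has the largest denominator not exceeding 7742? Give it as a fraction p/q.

170236/3871

√1934 = [43; 1, 42, 1, 86, …] (period length 4).
Convergents:
  p_0/q_0 = 43/1
  p_1/q_1 = 44/1
  p_2/q_2 = 1891/43
  p_3/q_3 = 1935/44
  p_4/q_4 = 168301/3827
  p_5/q_5 = 170236/3871
  p_6/q_6 = 7318213/166409
q_5 = 3871 ≤ 7742 < 166409 = q_6, so the answer is 170236/3871.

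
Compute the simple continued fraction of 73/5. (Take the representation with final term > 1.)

[14; 1, 1, 2]

73 = 14*5 + 3
5 = 1*3 + 2
3 = 1*2 + 1
2 = 2*1 + 0  (stop)
So 73/5 = [14; 1, 1, 2].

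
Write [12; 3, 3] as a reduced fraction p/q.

Fold from the inside: start with 3/1.
  3 + 1/3 = 10/3
  12 + 3/10 = 123/10

123/10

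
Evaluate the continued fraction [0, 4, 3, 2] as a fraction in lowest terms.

Fold from the inside: start with 2/1.
  3 + 1/2 = 7/2
  4 + 2/7 = 30/7
  0 + 7/30 = 7/30

7/30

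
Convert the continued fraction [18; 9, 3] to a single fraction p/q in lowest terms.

Fold from the inside: start with 3/1.
  9 + 1/3 = 28/3
  18 + 3/28 = 507/28

507/28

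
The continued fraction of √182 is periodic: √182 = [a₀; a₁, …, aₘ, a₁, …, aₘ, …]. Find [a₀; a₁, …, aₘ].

a₀ = ⌊√182⌋ = 13.

[13; 2, 26]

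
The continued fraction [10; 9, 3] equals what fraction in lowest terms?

283/28

Fold from the inside: start with 3/1.
  9 + 1/3 = 28/3
  10 + 3/28 = 283/28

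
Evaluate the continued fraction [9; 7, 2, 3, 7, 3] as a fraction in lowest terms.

Fold from the inside: start with 3/1.
  7 + 1/3 = 22/3
  3 + 3/22 = 69/22
  2 + 22/69 = 160/69
  7 + 69/160 = 1189/160
  9 + 160/1189 = 10861/1189

10861/1189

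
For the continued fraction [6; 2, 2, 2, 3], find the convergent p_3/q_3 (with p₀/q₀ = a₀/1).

Using pₖ = aₖpₖ₋₁ + pₖ₋₂, qₖ = aₖqₖ₋₁ + qₖ₋₂ (with p₋₁=1, p₋₂=0, q₋₁=0, q₋₂=1):
  k=0: a=6, p=6, q=1
  k=1: a=2, p=13, q=2
  k=2: a=2, p=32, q=5
  k=3: a=2, p=77, q=12

77/12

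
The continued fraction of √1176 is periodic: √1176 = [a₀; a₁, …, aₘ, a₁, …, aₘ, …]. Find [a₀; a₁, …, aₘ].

a₀ = ⌊√1176⌋ = 34.
With m₀=0, d₀=1 and mₖ₊₁ = dₖaₖ − mₖ, dₖ₊₁ = (n − mₖ₊₁²)/dₖ, aₖ₊₁ = ⌊(a₀+mₖ₊₁)/dₖ₊₁⌋:
  k=1: m=34, d=20, a=3
  k=2: m=26, d=25, a=2
  k=3: m=24, d=24, a=2
  k=4: m=24, d=25, a=2
  k=5: m=26, d=20, a=3
  k=6: m=34, d=1, a=68
d=1 and a=2a₀=68 at k=6, so the next step gives (m, d) = (34, 20) again — its k=1 value — and the period has length 6.

[34; 3, 2, 2, 2, 3, 68]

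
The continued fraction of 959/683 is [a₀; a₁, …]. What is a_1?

959 = 1·683 + 276   →  a_0 = 1
683 = 2·276 + 131   →  a_1 = 2

2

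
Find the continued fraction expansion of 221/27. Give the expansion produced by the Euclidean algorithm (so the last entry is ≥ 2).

[8; 5, 2, 2]

221 = 8×27 + 5
27 = 5×5 + 2
5 = 2×2 + 1
2 = 2×1 + 0  (stop)
So 221/27 = [8; 5, 2, 2].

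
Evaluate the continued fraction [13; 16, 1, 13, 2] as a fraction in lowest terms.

Fold from the inside: start with 2/1.
  13 + 1/2 = 27/2
  1 + 2/27 = 29/27
  16 + 27/29 = 491/29
  13 + 29/491 = 6412/491

6412/491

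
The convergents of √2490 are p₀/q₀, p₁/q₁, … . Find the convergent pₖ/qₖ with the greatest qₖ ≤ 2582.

49850/999

√2490 = [49; 1, 8, 1, 98, …] (period length 4).
Convergents:
  p_0/q_0 = 49/1
  p_1/q_1 = 50/1
  p_2/q_2 = 449/9
  p_3/q_3 = 499/10
  p_4/q_4 = 49351/989
  p_5/q_5 = 49850/999
  p_6/q_6 = 448151/8981
q_5 = 999 ≤ 2582 < 8981 = q_6, so the answer is 49850/999.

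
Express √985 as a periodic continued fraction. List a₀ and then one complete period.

a₀ = ⌊√985⌋ = 31.
With m₀=0, d₀=1 and mₖ₊₁ = dₖaₖ − mₖ, dₖ₊₁ = (n − mₖ₊₁²)/dₖ, aₖ₊₁ = ⌊(a₀+mₖ₊₁)/dₖ₊₁⌋:
  k=1: m=31, d=24, a=2
  k=2: m=17, d=29, a=1
  k=3: m=12, d=29, a=1
  k=4: m=17, d=24, a=2
  k=5: m=31, d=1, a=62
d=1 and a=2a₀=62 at k=5, so the next step gives (m, d) = (31, 24) again — its k=1 value — and the period has length 5.

[31; 2, 1, 1, 2, 62]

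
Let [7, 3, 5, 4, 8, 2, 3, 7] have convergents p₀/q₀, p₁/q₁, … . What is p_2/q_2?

Using pₖ = aₖpₖ₋₁ + pₖ₋₂, qₖ = aₖqₖ₋₁ + qₖ₋₂ (with p₋₁=1, p₋₂=0, q₋₁=0, q₋₂=1):
  k=0: a=7, p=7, q=1
  k=1: a=3, p=22, q=3
  k=2: a=5, p=117, q=16

117/16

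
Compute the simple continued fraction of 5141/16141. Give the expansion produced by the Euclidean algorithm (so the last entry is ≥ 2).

[0; 3, 7, 6, 4, 9, 3]

5141 = 0×16141 + 5141
16141 = 3×5141 + 718
5141 = 7×718 + 115
718 = 6×115 + 28
115 = 4×28 + 3
28 = 9×3 + 1
3 = 3×1 + 0  (stop)
So 5141/16141 = [0; 3, 7, 6, 4, 9, 3].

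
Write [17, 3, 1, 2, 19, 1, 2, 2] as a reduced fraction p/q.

26703/1546

Fold from the inside: start with 2/1.
  2 + 1/2 = 5/2
  1 + 2/5 = 7/5
  19 + 5/7 = 138/7
  2 + 7/138 = 283/138
  1 + 138/283 = 421/283
  3 + 283/421 = 1546/421
  17 + 421/1546 = 26703/1546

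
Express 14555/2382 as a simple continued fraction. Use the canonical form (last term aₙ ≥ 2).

14555 = 6·2382 + 263
2382 = 9·263 + 15
263 = 17·15 + 8
15 = 1·8 + 7
8 = 1·7 + 1
7 = 7·1 + 0  (stop)
So 14555/2382 = [6; 9, 17, 1, 1, 7].

[6; 9, 17, 1, 1, 7]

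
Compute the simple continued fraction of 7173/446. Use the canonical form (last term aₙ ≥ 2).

7173 = 16×446 + 37
446 = 12×37 + 2
37 = 18×2 + 1
2 = 2×1 + 0  (stop)
So 7173/446 = [16; 12, 18, 2].

[16; 12, 18, 2]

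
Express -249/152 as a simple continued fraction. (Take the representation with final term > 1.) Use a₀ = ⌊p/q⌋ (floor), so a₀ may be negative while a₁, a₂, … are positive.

-249 = -2×152 + 55
152 = 2×55 + 42
55 = 1×42 + 13
42 = 3×13 + 3
13 = 4×3 + 1
3 = 3×1 + 0  (stop)
So -249/152 = [-2; 2, 1, 3, 4, 3].

[-2; 2, 1, 3, 4, 3]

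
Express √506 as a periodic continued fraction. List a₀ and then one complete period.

a₀ = ⌊√506⌋ = 22.
With m₀=0, d₀=1 and mₖ₊₁ = dₖaₖ − mₖ, dₖ₊₁ = (n − mₖ₊₁²)/dₖ, aₖ₊₁ = ⌊(a₀+mₖ₊₁)/dₖ₊₁⌋:
  k=1: m=22, d=22, a=2
  k=2: m=22, d=1, a=44
d=1 and a=2a₀=44 at k=2, so the next step gives (m, d) = (22, 22) again — its k=1 value — and the period has length 2.

[22; 2, 44]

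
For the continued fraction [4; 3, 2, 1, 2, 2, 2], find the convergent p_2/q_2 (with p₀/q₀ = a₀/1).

30/7

Using pₖ = aₖpₖ₋₁ + pₖ₋₂, qₖ = aₖqₖ₋₁ + qₖ₋₂ (with p₋₁=1, p₋₂=0, q₋₁=0, q₋₂=1):
  k=0: a=4, p=4, q=1
  k=1: a=3, p=13, q=3
  k=2: a=2, p=30, q=7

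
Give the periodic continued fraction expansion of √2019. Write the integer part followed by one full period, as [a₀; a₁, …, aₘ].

a₀ = ⌊√2019⌋ = 44.
With m₀=0, d₀=1 and mₖ₊₁ = dₖaₖ − mₖ, dₖ₊₁ = (n − mₖ₊₁²)/dₖ, aₖ₊₁ = ⌊(a₀+mₖ₊₁)/dₖ₊₁⌋:
  k=1: m=44, d=83, a=1
  k=2: m=39, d=6, a=13
  k=3: m=39, d=83, a=1
  k=4: m=44, d=1, a=88
d=1 and a=2a₀=88 at k=4, so the next step gives (m, d) = (44, 83) again — its k=1 value — and the period has length 4.

[44; 1, 13, 1, 88]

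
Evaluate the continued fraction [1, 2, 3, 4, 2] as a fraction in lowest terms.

Using pₖ = aₖpₖ₋₁ + pₖ₋₂ and qₖ = aₖqₖ₋₁ + qₖ₋₂:
  k=0: a=1, p=1, q=1
  k=1: a=2, p=3, q=2
  k=2: a=3, p=10, q=7
  k=3: a=4, p=43, q=30
  k=4: a=2, p=96, q=67

96/67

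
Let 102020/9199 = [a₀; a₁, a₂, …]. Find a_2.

102020 = 11·9199 + 831   →  a_0 = 11
9199 = 11·831 + 58   →  a_1 = 11
831 = 14·58 + 19   →  a_2 = 14

14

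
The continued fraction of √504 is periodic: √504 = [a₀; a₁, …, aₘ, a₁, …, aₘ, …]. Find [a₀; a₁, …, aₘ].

a₀ = ⌊√504⌋ = 22.
With m₀=0, d₀=1 and mₖ₊₁ = dₖaₖ − mₖ, dₖ₊₁ = (n − mₖ₊₁²)/dₖ, aₖ₊₁ = ⌊(a₀+mₖ₊₁)/dₖ₊₁⌋:
  k=1: m=22, d=20, a=2
  k=2: m=18, d=9, a=4
  k=3: m=18, d=20, a=2
  k=4: m=22, d=1, a=44
d=1 and a=2a₀=44 at k=4, so the next step gives (m, d) = (22, 20) again — its k=1 value — and the period has length 4.

[22; 2, 4, 2, 44]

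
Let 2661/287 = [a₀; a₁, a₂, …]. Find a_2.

2661 = 9·287 + 78   →  a_0 = 9
287 = 3·78 + 53   →  a_1 = 3
78 = 1·53 + 25   →  a_2 = 1

1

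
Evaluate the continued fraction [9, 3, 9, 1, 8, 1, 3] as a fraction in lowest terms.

11159/1197

Using pₖ = aₖpₖ₋₁ + pₖ₋₂ and qₖ = aₖqₖ₋₁ + qₖ₋₂:
  k=0: a=9, p=9, q=1
  k=1: a=3, p=28, q=3
  k=2: a=9, p=261, q=28
  k=3: a=1, p=289, q=31
  k=4: a=8, p=2573, q=276
  k=5: a=1, p=2862, q=307
  k=6: a=3, p=11159, q=1197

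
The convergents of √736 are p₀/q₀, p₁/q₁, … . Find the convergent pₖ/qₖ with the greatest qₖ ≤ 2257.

24335/897

√736 = [27; 7, 1, 2, 1, 2, 1, 7, 54, …] (period length 8).
Convergents:
  p_0/q_0 = 27/1
  p_1/q_1 = 190/7
  p_2/q_2 = 217/8
  p_3/q_3 = 624/23
  p_4/q_4 = 841/31
  p_5/q_5 = 2306/85
  p_6/q_6 = 3147/116
  p_7/q_7 = 24335/897
  p_8/q_8 = 1317237/48554
q_7 = 897 ≤ 2257 < 48554 = q_8, so the answer is 24335/897.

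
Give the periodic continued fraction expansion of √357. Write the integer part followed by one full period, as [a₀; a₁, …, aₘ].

[18; 1, 8, 2, 8, 1, 36]

a₀ = ⌊√357⌋ = 18.
With m₀=0, d₀=1 and mₖ₊₁ = dₖaₖ − mₖ, dₖ₊₁ = (n − mₖ₊₁²)/dₖ, aₖ₊₁ = ⌊(a₀+mₖ₊₁)/dₖ₊₁⌋:
  k=1: m=18, d=33, a=1
  k=2: m=15, d=4, a=8
  k=3: m=17, d=17, a=2
  k=4: m=17, d=4, a=8
  k=5: m=15, d=33, a=1
  k=6: m=18, d=1, a=36
d=1 and a=2a₀=36 at k=6, so the next step gives (m, d) = (18, 33) again — its k=1 value — and the period has length 6.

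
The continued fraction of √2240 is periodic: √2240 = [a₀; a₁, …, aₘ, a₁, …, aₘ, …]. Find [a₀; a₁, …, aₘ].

a₀ = ⌊√2240⌋ = 47.
With m₀=0, d₀=1 and mₖ₊₁ = dₖaₖ − mₖ, dₖ₊₁ = (n − mₖ₊₁²)/dₖ, aₖ₊₁ = ⌊(a₀+mₖ₊₁)/dₖ₊₁⌋:
  k=1: m=47, d=31, a=3
  k=2: m=46, d=4, a=23
  k=3: m=46, d=31, a=3
  k=4: m=47, d=1, a=94
d=1 and a=2a₀=94 at k=4, so the next step gives (m, d) = (47, 31) again — its k=1 value — and the period has length 4.

[47; 3, 23, 3, 94]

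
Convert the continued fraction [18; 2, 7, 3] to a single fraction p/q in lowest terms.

868/47

Using pₖ = aₖpₖ₋₁ + pₖ₋₂ and qₖ = aₖqₖ₋₁ + qₖ₋₂:
  k=0: a=18, p=18, q=1
  k=1: a=2, p=37, q=2
  k=2: a=7, p=277, q=15
  k=3: a=3, p=868, q=47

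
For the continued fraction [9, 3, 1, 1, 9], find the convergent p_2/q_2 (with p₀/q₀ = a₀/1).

37/4

Using pₖ = aₖpₖ₋₁ + pₖ₋₂, qₖ = aₖqₖ₋₁ + qₖ₋₂ (with p₋₁=1, p₋₂=0, q₋₁=0, q₋₂=1):
  k=0: a=9, p=9, q=1
  k=1: a=3, p=28, q=3
  k=2: a=1, p=37, q=4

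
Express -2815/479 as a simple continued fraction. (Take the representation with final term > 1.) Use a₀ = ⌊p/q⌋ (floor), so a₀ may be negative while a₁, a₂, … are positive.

-2815 = -6·479 + 59
479 = 8·59 + 7
59 = 8·7 + 3
7 = 2·3 + 1
3 = 3·1 + 0  (stop)
So -2815/479 = [-6; 8, 8, 2, 3].

[-6; 8, 8, 2, 3]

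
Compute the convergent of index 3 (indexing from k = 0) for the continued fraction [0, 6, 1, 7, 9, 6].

Using pₖ = aₖpₖ₋₁ + pₖ₋₂, qₖ = aₖqₖ₋₁ + qₖ₋₂ (with p₋₁=1, p₋₂=0, q₋₁=0, q₋₂=1):
  k=0: a=0, p=0, q=1
  k=1: a=6, p=1, q=6
  k=2: a=1, p=1, q=7
  k=3: a=7, p=8, q=55

8/55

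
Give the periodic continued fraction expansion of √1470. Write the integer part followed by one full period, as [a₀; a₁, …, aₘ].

a₀ = ⌊√1470⌋ = 38.

[38; 2, 1, 14, 1, 2, 76]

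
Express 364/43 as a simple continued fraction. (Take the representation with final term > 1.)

[8; 2, 6, 1, 2]

364 = 8*43 + 20
43 = 2*20 + 3
20 = 6*3 + 2
3 = 1*2 + 1
2 = 2*1 + 0  (stop)
So 364/43 = [8; 2, 6, 1, 2].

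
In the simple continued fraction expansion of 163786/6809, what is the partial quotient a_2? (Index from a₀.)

163786 = 24·6809 + 370   →  a_0 = 24
6809 = 18·370 + 149   →  a_1 = 18
370 = 2·149 + 72   →  a_2 = 2

2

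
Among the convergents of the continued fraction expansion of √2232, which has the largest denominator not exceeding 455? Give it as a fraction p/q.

√2232 = [47; 4, 10, 4, 94, …] (period length 4).
Convergents:
  p_0/q_0 = 47/1
  p_1/q_1 = 189/4
  p_2/q_2 = 1937/41
  p_3/q_3 = 7937/168
  p_4/q_4 = 748015/15833
q_3 = 168 ≤ 455 < 15833 = q_4, so the answer is 7937/168.

7937/168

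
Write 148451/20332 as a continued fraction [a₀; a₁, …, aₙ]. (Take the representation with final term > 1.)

148451 = 7·20332 + 6127
20332 = 3·6127 + 1951
6127 = 3·1951 + 274
1951 = 7·274 + 33
274 = 8·33 + 10
33 = 3·10 + 3
10 = 3·3 + 1
3 = 3·1 + 0  (stop)
So 148451/20332 = [7; 3, 3, 7, 8, 3, 3, 3].

[7; 3, 3, 7, 8, 3, 3, 3]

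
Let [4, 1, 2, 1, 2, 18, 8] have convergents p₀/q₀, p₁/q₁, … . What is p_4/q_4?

52/11

Using pₖ = aₖpₖ₋₁ + pₖ₋₂, qₖ = aₖqₖ₋₁ + qₖ₋₂ (with p₋₁=1, p₋₂=0, q₋₁=0, q₋₂=1):
  k=0: a=4, p=4, q=1
  k=1: a=1, p=5, q=1
  k=2: a=2, p=14, q=3
  k=3: a=1, p=19, q=4
  k=4: a=2, p=52, q=11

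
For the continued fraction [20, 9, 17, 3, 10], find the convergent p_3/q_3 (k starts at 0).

Using pₖ = aₖpₖ₋₁ + pₖ₋₂, qₖ = aₖqₖ₋₁ + qₖ₋₂ (with p₋₁=1, p₋₂=0, q₋₁=0, q₋₂=1):
  k=0: a=20, p=20, q=1
  k=1: a=9, p=181, q=9
  k=2: a=17, p=3097, q=154
  k=3: a=3, p=9472, q=471

9472/471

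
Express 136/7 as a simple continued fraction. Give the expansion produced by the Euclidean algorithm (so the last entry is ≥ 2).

136 = 19*7 + 3
7 = 2*3 + 1
3 = 3*1 + 0  (stop)
So 136/7 = [19; 2, 3].

[19; 2, 3]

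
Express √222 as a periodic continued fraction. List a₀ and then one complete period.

a₀ = ⌊√222⌋ = 14.
With m₀=0, d₀=1 and mₖ₊₁ = dₖaₖ − mₖ, dₖ₊₁ = (n − mₖ₊₁²)/dₖ, aₖ₊₁ = ⌊(a₀+mₖ₊₁)/dₖ₊₁⌋:
  k=1: m=14, d=26, a=1
  k=2: m=12, d=3, a=8
  k=3: m=12, d=26, a=1
  k=4: m=14, d=1, a=28
d=1 and a=2a₀=28 at k=4, so the next step gives (m, d) = (14, 26) again — its k=1 value — and the period has length 4.

[14; 1, 8, 1, 28]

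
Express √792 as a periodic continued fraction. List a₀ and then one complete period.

[28; 7, 56]

a₀ = ⌊√792⌋ = 28.
With m₀=0, d₀=1 and mₖ₊₁ = dₖaₖ − mₖ, dₖ₊₁ = (n − mₖ₊₁²)/dₖ, aₖ₊₁ = ⌊(a₀+mₖ₊₁)/dₖ₊₁⌋:
  k=1: m=28, d=8, a=7
  k=2: m=28, d=1, a=56
d=1 and a=2a₀=56 at k=2, so the next step gives (m, d) = (28, 8) again — its k=1 value — and the period has length 2.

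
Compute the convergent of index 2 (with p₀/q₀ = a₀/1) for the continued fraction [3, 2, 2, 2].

17/5

Using pₖ = aₖpₖ₋₁ + pₖ₋₂, qₖ = aₖqₖ₋₁ + qₖ₋₂ (with p₋₁=1, p₋₂=0, q₋₁=0, q₋₂=1):
  k=0: a=3, p=3, q=1
  k=1: a=2, p=7, q=2
  k=2: a=2, p=17, q=5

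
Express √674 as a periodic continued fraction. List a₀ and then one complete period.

[25; 1, 24, 1, 50]

a₀ = ⌊√674⌋ = 25.
With m₀=0, d₀=1 and mₖ₊₁ = dₖaₖ − mₖ, dₖ₊₁ = (n − mₖ₊₁²)/dₖ, aₖ₊₁ = ⌊(a₀+mₖ₊₁)/dₖ₊₁⌋:
  k=1: m=25, d=49, a=1
  k=2: m=24, d=2, a=24
  k=3: m=24, d=49, a=1
  k=4: m=25, d=1, a=50
d=1 and a=2a₀=50 at k=4, so the next step gives (m, d) = (25, 49) again — its k=1 value — and the period has length 4.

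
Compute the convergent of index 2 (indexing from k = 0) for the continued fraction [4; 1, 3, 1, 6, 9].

Using pₖ = aₖpₖ₋₁ + pₖ₋₂, qₖ = aₖqₖ₋₁ + qₖ₋₂ (with p₋₁=1, p₋₂=0, q₋₁=0, q₋₂=1):
  k=0: a=4, p=4, q=1
  k=1: a=1, p=5, q=1
  k=2: a=3, p=19, q=4

19/4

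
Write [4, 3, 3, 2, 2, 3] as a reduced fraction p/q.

822/191

Using pₖ = aₖpₖ₋₁ + pₖ₋₂ and qₖ = aₖqₖ₋₁ + qₖ₋₂:
  k=0: a=4, p=4, q=1
  k=1: a=3, p=13, q=3
  k=2: a=3, p=43, q=10
  k=3: a=2, p=99, q=23
  k=4: a=2, p=241, q=56
  k=5: a=3, p=822, q=191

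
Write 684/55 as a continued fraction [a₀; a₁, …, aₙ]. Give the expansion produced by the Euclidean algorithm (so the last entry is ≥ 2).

684 = 12×55 + 24
55 = 2×24 + 7
24 = 3×7 + 3
7 = 2×3 + 1
3 = 3×1 + 0  (stop)
So 684/55 = [12; 2, 3, 2, 3].

[12; 2, 3, 2, 3]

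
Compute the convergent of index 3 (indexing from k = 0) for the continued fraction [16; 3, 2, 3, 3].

391/24

Using pₖ = aₖpₖ₋₁ + pₖ₋₂, qₖ = aₖqₖ₋₁ + qₖ₋₂ (with p₋₁=1, p₋₂=0, q₋₁=0, q₋₂=1):
  k=0: a=16, p=16, q=1
  k=1: a=3, p=49, q=3
  k=2: a=2, p=114, q=7
  k=3: a=3, p=391, q=24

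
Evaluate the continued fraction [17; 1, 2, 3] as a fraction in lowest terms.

177/10

Fold from the inside: start with 3/1.
  2 + 1/3 = 7/3
  1 + 3/7 = 10/7
  17 + 7/10 = 177/10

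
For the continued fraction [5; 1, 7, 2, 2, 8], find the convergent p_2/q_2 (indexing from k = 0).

Using pₖ = aₖpₖ₋₁ + pₖ₋₂, qₖ = aₖqₖ₋₁ + qₖ₋₂ (with p₋₁=1, p₋₂=0, q₋₁=0, q₋₂=1):
  k=0: a=5, p=5, q=1
  k=1: a=1, p=6, q=1
  k=2: a=7, p=47, q=8

47/8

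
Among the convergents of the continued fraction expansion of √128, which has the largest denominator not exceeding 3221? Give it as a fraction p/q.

√128 = [11; 3, 5, 3, 22, …] (period length 4).
Convergents:
  p_0/q_0 = 11/1
  p_1/q_1 = 34/3
  p_2/q_2 = 181/16
  p_3/q_3 = 577/51
  p_4/q_4 = 12875/1138
  p_5/q_5 = 39202/3465
q_4 = 1138 ≤ 3221 < 3465 = q_5, so the answer is 12875/1138.

12875/1138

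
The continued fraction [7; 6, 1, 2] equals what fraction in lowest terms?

143/20

Fold from the inside: start with 2/1.
  1 + 1/2 = 3/2
  6 + 2/3 = 20/3
  7 + 3/20 = 143/20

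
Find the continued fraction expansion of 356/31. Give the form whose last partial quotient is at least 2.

356 = 11×31 + 15
31 = 2×15 + 1
15 = 15×1 + 0  (stop)
So 356/31 = [11; 2, 15].

[11; 2, 15]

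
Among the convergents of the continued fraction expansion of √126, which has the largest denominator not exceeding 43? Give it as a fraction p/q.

449/40

√126 = [11; 4, 2, 4, 22, …] (period length 4).
Convergents:
  p_0/q_0 = 11/1
  p_1/q_1 = 45/4
  p_2/q_2 = 101/9
  p_3/q_3 = 449/40
  p_4/q_4 = 9979/889
q_3 = 40 ≤ 43 < 889 = q_4, so the answer is 449/40.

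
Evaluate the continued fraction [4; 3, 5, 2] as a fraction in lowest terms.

151/35

Fold from the inside: start with 2/1.
  5 + 1/2 = 11/2
  3 + 2/11 = 35/11
  4 + 11/35 = 151/35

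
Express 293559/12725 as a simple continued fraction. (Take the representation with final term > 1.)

293559 = 23×12725 + 884
12725 = 14×884 + 349
884 = 2×349 + 186
349 = 1×186 + 163
186 = 1×163 + 23
163 = 7×23 + 2
23 = 11×2 + 1
2 = 2×1 + 0  (stop)
So 293559/12725 = [23; 14, 2, 1, 1, 7, 11, 2].

[23; 14, 2, 1, 1, 7, 11, 2]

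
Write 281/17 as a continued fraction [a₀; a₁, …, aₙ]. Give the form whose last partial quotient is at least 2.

281 = 16·17 + 9
17 = 1·9 + 8
9 = 1·8 + 1
8 = 8·1 + 0  (stop)
So 281/17 = [16; 1, 1, 8].

[16; 1, 1, 8]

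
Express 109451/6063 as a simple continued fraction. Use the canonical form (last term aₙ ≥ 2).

[18; 19, 7, 1, 12, 3]

109451 = 18*6063 + 317
6063 = 19*317 + 40
317 = 7*40 + 37
40 = 1*37 + 3
37 = 12*3 + 1
3 = 3*1 + 0  (stop)
So 109451/6063 = [18; 19, 7, 1, 12, 3].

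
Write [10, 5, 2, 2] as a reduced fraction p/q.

275/27

Using pₖ = aₖpₖ₋₁ + pₖ₋₂ and qₖ = aₖqₖ₋₁ + qₖ₋₂:
  k=0: a=10, p=10, q=1
  k=1: a=5, p=51, q=5
  k=2: a=2, p=112, q=11
  k=3: a=2, p=275, q=27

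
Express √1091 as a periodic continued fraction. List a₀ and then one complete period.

a₀ = ⌊√1091⌋ = 33.
With m₀=0, d₀=1 and mₖ₊₁ = dₖaₖ − mₖ, dₖ₊₁ = (n − mₖ₊₁²)/dₖ, aₖ₊₁ = ⌊(a₀+mₖ₊₁)/dₖ₊₁⌋:
  k=1: m=33, d=2, a=33
  k=2: m=33, d=1, a=66
d=1 and a=2a₀=66 at k=2, so the next step gives (m, d) = (33, 2) again — its k=1 value — and the period has length 2.

[33; 33, 66]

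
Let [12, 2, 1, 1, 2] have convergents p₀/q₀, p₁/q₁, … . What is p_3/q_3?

Using pₖ = aₖpₖ₋₁ + pₖ₋₂, qₖ = aₖqₖ₋₁ + qₖ₋₂ (with p₋₁=1, p₋₂=0, q₋₁=0, q₋₂=1):
  k=0: a=12, p=12, q=1
  k=1: a=2, p=25, q=2
  k=2: a=1, p=37, q=3
  k=3: a=1, p=62, q=5

62/5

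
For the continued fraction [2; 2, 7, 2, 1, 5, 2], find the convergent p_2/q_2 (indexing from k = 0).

37/15

Using pₖ = aₖpₖ₋₁ + pₖ₋₂, qₖ = aₖqₖ₋₁ + qₖ₋₂ (with p₋₁=1, p₋₂=0, q₋₁=0, q₋₂=1):
  k=0: a=2, p=2, q=1
  k=1: a=2, p=5, q=2
  k=2: a=7, p=37, q=15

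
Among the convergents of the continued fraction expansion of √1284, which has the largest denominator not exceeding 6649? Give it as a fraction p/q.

√1284 = [35; 1, 4, 1, 70, …] (period length 4).
Convergents:
  p_0/q_0 = 35/1
  p_1/q_1 = 36/1
  p_2/q_2 = 179/5
  p_3/q_3 = 215/6
  p_4/q_4 = 15229/425
  p_5/q_5 = 15444/431
  p_6/q_6 = 77005/2149
  p_7/q_7 = 92449/2580
  p_8/q_8 = 6548435/182749
q_7 = 2580 ≤ 6649 < 182749 = q_8, so the answer is 92449/2580.

92449/2580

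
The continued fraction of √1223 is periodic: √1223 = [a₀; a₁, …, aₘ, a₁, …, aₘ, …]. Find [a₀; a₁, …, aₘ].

[34; 1, 33, 1, 68]

a₀ = ⌊√1223⌋ = 34.
With m₀=0, d₀=1 and mₖ₊₁ = dₖaₖ − mₖ, dₖ₊₁ = (n − mₖ₊₁²)/dₖ, aₖ₊₁ = ⌊(a₀+mₖ₊₁)/dₖ₊₁⌋:
  k=1: m=34, d=67, a=1
  k=2: m=33, d=2, a=33
  k=3: m=33, d=67, a=1
  k=4: m=34, d=1, a=68
d=1 and a=2a₀=68 at k=4, so the next step gives (m, d) = (34, 67) again — its k=1 value — and the period has length 4.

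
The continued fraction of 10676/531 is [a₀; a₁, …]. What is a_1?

10676 = 20·531 + 56   →  a_0 = 20
531 = 9·56 + 27   →  a_1 = 9

9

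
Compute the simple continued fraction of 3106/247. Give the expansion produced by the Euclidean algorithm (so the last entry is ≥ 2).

[12; 1, 1, 2, 1, 5, 6]

3106 = 12×247 + 142
247 = 1×142 + 105
142 = 1×105 + 37
105 = 2×37 + 31
37 = 1×31 + 6
31 = 5×6 + 1
6 = 6×1 + 0  (stop)
So 3106/247 = [12; 1, 1, 2, 1, 5, 6].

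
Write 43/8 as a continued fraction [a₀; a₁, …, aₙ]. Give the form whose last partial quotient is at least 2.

[5; 2, 1, 2]

43 = 5×8 + 3
8 = 2×3 + 2
3 = 1×2 + 1
2 = 2×1 + 0  (stop)
So 43/8 = [5; 2, 1, 2].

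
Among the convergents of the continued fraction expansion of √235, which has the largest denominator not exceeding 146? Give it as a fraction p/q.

1395/91

√235 = [15; 3, 30, …] (period length 2).
Convergents:
  p_0/q_0 = 15/1
  p_1/q_1 = 46/3
  p_2/q_2 = 1395/91
  p_3/q_3 = 4231/276
q_2 = 91 ≤ 146 < 276 = q_3, so the answer is 1395/91.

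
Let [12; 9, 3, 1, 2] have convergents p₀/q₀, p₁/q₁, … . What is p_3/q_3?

448/37

Using pₖ = aₖpₖ₋₁ + pₖ₋₂, qₖ = aₖqₖ₋₁ + qₖ₋₂ (with p₋₁=1, p₋₂=0, q₋₁=0, q₋₂=1):
  k=0: a=12, p=12, q=1
  k=1: a=9, p=109, q=9
  k=2: a=3, p=339, q=28
  k=3: a=1, p=448, q=37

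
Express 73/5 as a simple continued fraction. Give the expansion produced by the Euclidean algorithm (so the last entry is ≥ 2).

73 = 14*5 + 3
5 = 1*3 + 2
3 = 1*2 + 1
2 = 2*1 + 0  (stop)
So 73/5 = [14; 1, 1, 2].

[14; 1, 1, 2]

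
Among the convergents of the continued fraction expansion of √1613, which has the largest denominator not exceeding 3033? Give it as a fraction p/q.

119121/2966

√1613 = [40; 6, 6, 80, …] (period length 3).
Convergents:
  p_0/q_0 = 40/1
  p_1/q_1 = 241/6
  p_2/q_2 = 1486/37
  p_3/q_3 = 119121/2966
  p_4/q_4 = 716212/17833
q_3 = 2966 ≤ 3033 < 17833 = q_4, so the answer is 119121/2966.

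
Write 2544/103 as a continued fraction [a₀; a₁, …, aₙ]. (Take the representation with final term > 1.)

2544 = 24×103 + 72
103 = 1×72 + 31
72 = 2×31 + 10
31 = 3×10 + 1
10 = 10×1 + 0  (stop)
So 2544/103 = [24; 1, 2, 3, 10].

[24; 1, 2, 3, 10]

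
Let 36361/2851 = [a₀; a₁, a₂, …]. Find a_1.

1

36361 = 12·2851 + 2149   →  a_0 = 12
2851 = 1·2149 + 702   →  a_1 = 1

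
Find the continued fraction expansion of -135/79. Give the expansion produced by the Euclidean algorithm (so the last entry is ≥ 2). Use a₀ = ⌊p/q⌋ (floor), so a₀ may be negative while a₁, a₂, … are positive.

[-2; 3, 2, 3, 3]

-135 = -2*79 + 23
79 = 3*23 + 10
23 = 2*10 + 3
10 = 3*3 + 1
3 = 3*1 + 0  (stop)
So -135/79 = [-2; 3, 2, 3, 3].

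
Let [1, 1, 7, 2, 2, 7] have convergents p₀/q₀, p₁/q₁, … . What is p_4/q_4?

Using pₖ = aₖpₖ₋₁ + pₖ₋₂, qₖ = aₖqₖ₋₁ + qₖ₋₂ (with p₋₁=1, p₋₂=0, q₋₁=0, q₋₂=1):
  k=0: a=1, p=1, q=1
  k=1: a=1, p=2, q=1
  k=2: a=7, p=15, q=8
  k=3: a=2, p=32, q=17
  k=4: a=2, p=79, q=42

79/42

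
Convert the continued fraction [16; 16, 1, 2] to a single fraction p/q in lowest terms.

Fold from the inside: start with 2/1.
  1 + 1/2 = 3/2
  16 + 2/3 = 50/3
  16 + 3/50 = 803/50

803/50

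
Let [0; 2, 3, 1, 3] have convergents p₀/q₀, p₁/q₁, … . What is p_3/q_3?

Using pₖ = aₖpₖ₋₁ + pₖ₋₂, qₖ = aₖqₖ₋₁ + qₖ₋₂ (with p₋₁=1, p₋₂=0, q₋₁=0, q₋₂=1):
  k=0: a=0, p=0, q=1
  k=1: a=2, p=1, q=2
  k=2: a=3, p=3, q=7
  k=3: a=1, p=4, q=9

4/9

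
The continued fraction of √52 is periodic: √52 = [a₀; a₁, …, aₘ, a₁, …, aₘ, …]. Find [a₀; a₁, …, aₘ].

[7; 4, 1, 2, 1, 4, 14]

a₀ = ⌊√52⌋ = 7.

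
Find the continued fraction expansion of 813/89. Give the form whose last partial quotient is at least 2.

[9; 7, 2, 2, 2]

813 = 9×89 + 12
89 = 7×12 + 5
12 = 2×5 + 2
5 = 2×2 + 1
2 = 2×1 + 0  (stop)
So 813/89 = [9; 7, 2, 2, 2].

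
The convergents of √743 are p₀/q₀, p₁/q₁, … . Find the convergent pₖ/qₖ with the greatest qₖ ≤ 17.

109/4

√743 = [27; 3, 1, 7, 27, 7, 1, 3, 54, …] (period length 8).
Convergents:
  p_0/q_0 = 27/1
  p_1/q_1 = 82/3
  p_2/q_2 = 109/4
  p_3/q_3 = 845/31
q_2 = 4 ≤ 17 < 31 = q_3, so the answer is 109/4.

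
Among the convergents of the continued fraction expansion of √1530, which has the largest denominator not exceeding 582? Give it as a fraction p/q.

√1530 = [39; 8, 1, 2, 8, 2, 1, 8, 78, …] (period length 8).
Convergents:
  p_0/q_0 = 39/1
  p_1/q_1 = 313/8
  p_2/q_2 = 352/9
  p_3/q_3 = 1017/26
  p_4/q_4 = 8488/217
  p_5/q_5 = 17993/460
  p_6/q_6 = 26481/677
q_5 = 460 ≤ 582 < 677 = q_6, so the answer is 17993/460.

17993/460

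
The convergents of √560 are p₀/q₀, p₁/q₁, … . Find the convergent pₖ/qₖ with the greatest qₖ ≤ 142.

√560 = [23; 1, 1, 1, 46, …] (period length 4).
Convergents:
  p_0/q_0 = 23/1
  p_1/q_1 = 24/1
  p_2/q_2 = 47/2
  p_3/q_3 = 71/3
  p_4/q_4 = 3313/140
  p_5/q_5 = 3384/143
q_4 = 140 ≤ 142 < 143 = q_5, so the answer is 3313/140.

3313/140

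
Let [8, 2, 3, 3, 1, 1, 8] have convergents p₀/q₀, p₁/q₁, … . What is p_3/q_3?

Using pₖ = aₖpₖ₋₁ + pₖ₋₂, qₖ = aₖqₖ₋₁ + qₖ₋₂ (with p₋₁=1, p₋₂=0, q₋₁=0, q₋₂=1):
  k=0: a=8, p=8, q=1
  k=1: a=2, p=17, q=2
  k=2: a=3, p=59, q=7
  k=3: a=3, p=194, q=23

194/23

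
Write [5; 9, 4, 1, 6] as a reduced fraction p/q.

Fold from the inside: start with 6/1.
  1 + 1/6 = 7/6
  4 + 6/7 = 34/7
  9 + 7/34 = 313/34
  5 + 34/313 = 1599/313

1599/313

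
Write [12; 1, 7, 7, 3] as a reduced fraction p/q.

2305/179

Using pₖ = aₖpₖ₋₁ + pₖ₋₂ and qₖ = aₖqₖ₋₁ + qₖ₋₂:
  k=0: a=12, p=12, q=1
  k=1: a=1, p=13, q=1
  k=2: a=7, p=103, q=8
  k=3: a=7, p=734, q=57
  k=4: a=3, p=2305, q=179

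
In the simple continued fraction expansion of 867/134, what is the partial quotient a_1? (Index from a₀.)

867 = 6·134 + 63   →  a_0 = 6
134 = 2·63 + 8   →  a_1 = 2

2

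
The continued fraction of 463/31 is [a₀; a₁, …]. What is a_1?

463 = 14·31 + 29   →  a_0 = 14
31 = 1·29 + 2   →  a_1 = 1

1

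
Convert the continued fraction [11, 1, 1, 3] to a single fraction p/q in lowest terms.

81/7

Using pₖ = aₖpₖ₋₁ + pₖ₋₂ and qₖ = aₖqₖ₋₁ + qₖ₋₂:
  k=0: a=11, p=11, q=1
  k=1: a=1, p=12, q=1
  k=2: a=1, p=23, q=2
  k=3: a=3, p=81, q=7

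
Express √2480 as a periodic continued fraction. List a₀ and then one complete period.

[49; 1, 3, 1, 98]

a₀ = ⌊√2480⌋ = 49.
With m₀=0, d₀=1 and mₖ₊₁ = dₖaₖ − mₖ, dₖ₊₁ = (n − mₖ₊₁²)/dₖ, aₖ₊₁ = ⌊(a₀+mₖ₊₁)/dₖ₊₁⌋:
  k=1: m=49, d=79, a=1
  k=2: m=30, d=20, a=3
  k=3: m=30, d=79, a=1
  k=4: m=49, d=1, a=98
d=1 and a=2a₀=98 at k=4, so the next step gives (m, d) = (49, 79) again — its k=1 value — and the period has length 4.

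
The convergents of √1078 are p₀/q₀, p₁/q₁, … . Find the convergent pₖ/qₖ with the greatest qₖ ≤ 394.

√1078 = [32; 1, 4, 1, 64, …] (period length 4).
Convergents:
  p_0/q_0 = 32/1
  p_1/q_1 = 33/1
  p_2/q_2 = 164/5
  p_3/q_3 = 197/6
  p_4/q_4 = 12772/389
  p_5/q_5 = 12969/395
q_4 = 389 ≤ 394 < 395 = q_5, so the answer is 12772/389.

12772/389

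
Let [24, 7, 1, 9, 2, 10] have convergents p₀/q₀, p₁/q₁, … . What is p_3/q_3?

1906/79

Using pₖ = aₖpₖ₋₁ + pₖ₋₂, qₖ = aₖqₖ₋₁ + qₖ₋₂ (with p₋₁=1, p₋₂=0, q₋₁=0, q₋₂=1):
  k=0: a=24, p=24, q=1
  k=1: a=7, p=169, q=7
  k=2: a=1, p=193, q=8
  k=3: a=9, p=1906, q=79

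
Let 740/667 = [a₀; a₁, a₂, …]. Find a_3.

740 = 1·667 + 73   →  a_0 = 1
667 = 9·73 + 10   →  a_1 = 9
73 = 7·10 + 3   →  a_2 = 7
10 = 3·3 + 1   →  a_3 = 3

3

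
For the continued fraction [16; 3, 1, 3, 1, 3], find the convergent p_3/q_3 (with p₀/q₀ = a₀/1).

244/15

Using pₖ = aₖpₖ₋₁ + pₖ₋₂, qₖ = aₖqₖ₋₁ + qₖ₋₂ (with p₋₁=1, p₋₂=0, q₋₁=0, q₋₂=1):
  k=0: a=16, p=16, q=1
  k=1: a=3, p=49, q=3
  k=2: a=1, p=65, q=4
  k=3: a=3, p=244, q=15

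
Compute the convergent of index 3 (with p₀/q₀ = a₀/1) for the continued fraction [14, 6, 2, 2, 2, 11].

Using pₖ = aₖpₖ₋₁ + pₖ₋₂, qₖ = aₖqₖ₋₁ + qₖ₋₂ (with p₋₁=1, p₋₂=0, q₋₁=0, q₋₂=1):
  k=0: a=14, p=14, q=1
  k=1: a=6, p=85, q=6
  k=2: a=2, p=184, q=13
  k=3: a=2, p=453, q=32

453/32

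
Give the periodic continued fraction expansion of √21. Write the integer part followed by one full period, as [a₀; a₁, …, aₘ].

[4; 1, 1, 2, 1, 1, 8]

a₀ = ⌊√21⌋ = 4.
With m₀=0, d₀=1 and mₖ₊₁ = dₖaₖ − mₖ, dₖ₊₁ = (n − mₖ₊₁²)/dₖ, aₖ₊₁ = ⌊(a₀+mₖ₊₁)/dₖ₊₁⌋:
  k=1: m=4, d=5, a=1
  k=2: m=1, d=4, a=1
  k=3: m=3, d=3, a=2
  k=4: m=3, d=4, a=1
  k=5: m=1, d=5, a=1
  k=6: m=4, d=1, a=8
d=1 and a=2a₀=8 at k=6, so the next step gives (m, d) = (4, 5) again — its k=1 value — and the period has length 6.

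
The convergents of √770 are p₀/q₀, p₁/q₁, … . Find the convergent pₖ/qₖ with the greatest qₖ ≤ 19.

√770 = [27; 1, 2, 1, 54, …] (period length 4).
Convergents:
  p_0/q_0 = 27/1
  p_1/q_1 = 28/1
  p_2/q_2 = 83/3
  p_3/q_3 = 111/4
  p_4/q_4 = 6077/219
q_3 = 4 ≤ 19 < 219 = q_4, so the answer is 111/4.

111/4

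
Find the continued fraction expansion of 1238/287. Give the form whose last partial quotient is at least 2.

1238 = 4×287 + 90
287 = 3×90 + 17
90 = 5×17 + 5
17 = 3×5 + 2
5 = 2×2 + 1
2 = 2×1 + 0  (stop)
So 1238/287 = [4; 3, 5, 3, 2, 2].

[4; 3, 5, 3, 2, 2]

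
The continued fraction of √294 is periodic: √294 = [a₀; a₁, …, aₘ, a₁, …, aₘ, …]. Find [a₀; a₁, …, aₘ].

a₀ = ⌊√294⌋ = 17.
With m₀=0, d₀=1 and mₖ₊₁ = dₖaₖ − mₖ, dₖ₊₁ = (n − mₖ₊₁²)/dₖ, aₖ₊₁ = ⌊(a₀+mₖ₊₁)/dₖ₊₁⌋:
  k=1: m=17, d=5, a=6
  k=2: m=13, d=25, a=1
  k=3: m=12, d=6, a=4
  k=4: m=12, d=25, a=1
  k=5: m=13, d=5, a=6
  k=6: m=17, d=1, a=34
d=1 and a=2a₀=34 at k=6, so the next step gives (m, d) = (17, 5) again — its k=1 value — and the period has length 6.

[17; 6, 1, 4, 1, 6, 34]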